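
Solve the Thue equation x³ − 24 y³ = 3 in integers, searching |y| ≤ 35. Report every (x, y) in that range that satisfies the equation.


The equation is x³ - 24y³ = 3. For fixed y, x³ = 24·y³ + 3, so a solution requires the RHS to be a perfect cube.
Strategy: iterate y from -35 to 35, compute RHS = 24·y³ + 3, and check whether it is a (positive or negative) perfect cube.
Check small values of y:
  y = 0: RHS = 3 is not a perfect cube.
  y = 1: RHS = 27 = (3)³ ⇒ x = 3 works.
  y = -1: RHS = -21 is not a perfect cube.
  y = 2: RHS = 195 is not a perfect cube.
  y = -2: RHS = -189 is not a perfect cube.
  y = 3: RHS = 651 is not a perfect cube.
  y = -3: RHS = -645 is not a perfect cube.
Continuing the search up to |y| = 35 finds no further solutions beyond those listed.
Collected solutions: (3, 1).

Solutions (with |y| ≤ 35): (3, 1).


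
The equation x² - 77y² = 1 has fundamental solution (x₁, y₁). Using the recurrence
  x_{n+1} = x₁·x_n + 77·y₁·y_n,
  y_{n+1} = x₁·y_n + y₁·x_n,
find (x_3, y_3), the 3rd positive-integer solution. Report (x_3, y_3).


Step 1: Find the fundamental solution (x₁, y₁) of x² - 77y² = 1.
  Expand √77 as a continued fraction. a₀ = ⌊√77⌋ = 8; iterate m_{k+1} = d_k·a_k − m_k, d_{k+1} = (77 − m_{k+1}²)/d_k, a_{k+1} = ⌊(a₀ + m_{k+1})/d_{k+1}⌋ (starting m₀ = 0, d₀ = 1), with convergents p_k = a_k·p_{k-1} + p_{k-2}, q_k = a_k·q_{k-1} + q_{k-2} (p₋₁ = 1, q₋₁ = 0):
  k = 0: a₀ = 8; p₀/q₀ = 8/1; p₀² − 77·q₀² = 64 − 77 = -13.
  k = 1: m = 8, d = 13, a = ⌊(8 + 8)/13⌋ = 1; p/q = (1·8 + 1)/(1·1 + 0) = 9/1; p² − 77·q² = 81 − 77 = 4.
  k = 2: m = 5, d = 4, a = ⌊(8 + 5)/4⌋ = 3; p/q = (3·9 + 8)/(3·1 + 1) = 35/4; p² − 77·q² = 1225 − 1232 = -7.
  k = 3: m = 7, d = 7, a = ⌊(8 + 7)/7⌋ = 2; p/q = (2·35 + 9)/(2·4 + 1) = 79/9; p² − 77·q² = 6241 − 6237 = 4.
  k = 4: m = 7, d = 4, a = ⌊(8 + 7)/4⌋ = 3; p/q = (3·79 + 35)/(3·9 + 4) = 272/31; p² − 77·q² = 73984 − 73997 = -13.
  k = 5: m = 5, d = 13, a = ⌊(8 + 5)/13⌋ = 1; p/q = (1·272 + 79)/(1·31 + 9) = 351/40; p² − 77·q² = 123201 − 123200 = 1.
  The first convergent with p² − 77·q² = 1 gives the fundamental solution (x₁, y₁) = (351, 40).
Step 2: Apply the recurrence (x_{n+1}, y_{n+1}) = (x₁x_n + 77y₁y_n, x₁y_n + y₁x_n) repeatedly.
  From (x_1, y_1) = (351, 40): x_2 = 351·351 + 77·40·40 = 246401; y_2 = 351·40 + 40·351 = 28080.
  From (x_2, y_2) = (246401, 28080): x_3 = 351·246401 + 77·40·28080 = 172973151; y_3 = 351·28080 + 40·246401 = 19712120.
Step 3: Verify x_3² - 77·y_3² = 29919710966868801 - 29919710966868800 = 1 (should be 1). ✓

(x_1, y_1) = (351, 40); (x_3, y_3) = (172973151, 19712120).


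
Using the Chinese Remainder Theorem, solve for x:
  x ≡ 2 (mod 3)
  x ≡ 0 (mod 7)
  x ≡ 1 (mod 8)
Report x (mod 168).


Moduli 3, 7, 8 are pairwise coprime; by CRT there is a unique solution modulo M = 3 · 7 · 8 = 168.
Solve pairwise, accumulating the modulus:
  Start with x ≡ 2 (mod 3).
  Combine with x ≡ 0 (mod 7): since gcd(3, 7) = 1, we get a unique residue mod 21.
    Write x = 2 + 3·t and substitute into x ≡ 0 (mod 7): 3·t ≡ 0 − 2 = -2 (mod 7).
    Reduce coefficients mod 7: 3·t ≡ 5 (mod 7).
    The inverse of 3 mod 7 is 5 (since 3·5 = 15 = 2·7 + 1), so t ≡ 5·5 = 25 ≡ 4 (mod 7).
    Then x = 2 + 3·4 = 14, valid modulo lcm(3, 7) = 21: x ≡ 14 (mod 21).
  Combine with x ≡ 1 (mod 8): since gcd(21, 8) = 1, we get a unique residue mod 168.
    Write x = 14 + 21·t and substitute into x ≡ 1 (mod 8): 21·t ≡ 1 − 14 = -13 (mod 8).
    Reduce coefficients mod 8: 5·t ≡ 3 (mod 8).
    The inverse of 5 mod 8 is 5 (since 5·5 = 25 = 3·8 + 1), so t ≡ 5·3 = 15 ≡ 7 (mod 8).
    Then x = 14 + 21·7 = 161, valid modulo lcm(21, 8) = 168: x ≡ 161 (mod 168).
Verify: 161 mod 3 = 2 ✓, 161 mod 7 = 0 ✓, 161 mod 8 = 1 ✓.

x ≡ 161 (mod 168).


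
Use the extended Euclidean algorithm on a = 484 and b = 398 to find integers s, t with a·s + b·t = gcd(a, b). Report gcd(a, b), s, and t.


Euclidean algorithm on (484, 398) — divide until remainder is 0:
  484 = 1 · 398 + 86
  398 = 4 · 86 + 54
  86 = 1 · 54 + 32
  54 = 1 · 32 + 22
  32 = 1 · 22 + 10
  22 = 2 · 10 + 2
  10 = 5 · 2 + 0
gcd(484, 398) = 2.
Track Bezout coefficients alongside the remainders: start with r₀ = 484 = a·1 + b·0 (s = 1, t = 0) and r₁ = 398 = a·0 + b·1 (s = 0, t = 1); each new remainder r_{k+1} = r_{k-1} − q_k·r_k inherits s_{k+1} = s_{k-1} − q_k·s_k, t_{k+1} = t_{k-1} − q_k·t_k, so r_k = a·s_k + b·t_k at every step:
  q = 1: r = 86, s = 1 − 1·0 = 1, t = 0 − 1·1 = -1  (check: 484·1 + 398·(-1) = 86)
  q = 4: r = 54, s = 0 − 4·1 = -4, t = 1 − 4·(-1) = 5  (check: 484·(-4) + 398·5 = 54)
  q = 1: r = 32, s = 1 − 1·(-4) = 5, t = -1 − 1·5 = -6  (check: 484·5 + 398·(-6) = 32)
  q = 1: r = 22, s = -4 − 1·5 = -9, t = 5 − 1·(-6) = 11  (check: 484·(-9) + 398·11 = 22)
  q = 1: r = 10, s = 5 − 1·(-9) = 14, t = -6 − 1·11 = -17  (check: 484·14 + 398·(-17) = 10)
  q = 2: r = 2, s = -9 − 2·14 = -37, t = 11 − 2·(-17) = 45  (check: 484·(-37) + 398·45 = 2)
The row with r = 2 (the gcd) gives the Bezout coefficients s = -37, t = 45.
Result: 484 · (-37) + 398 · (45) = 2.

gcd(484, 398) = 2; s = -37, t = 45 (check: 484·(-37) + 398·45 = 2).


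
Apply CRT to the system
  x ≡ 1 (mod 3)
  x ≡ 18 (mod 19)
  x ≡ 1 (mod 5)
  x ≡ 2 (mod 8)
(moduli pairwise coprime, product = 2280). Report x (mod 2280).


Product of moduli M = 3 · 19 · 5 · 8 = 2280.
Merge one congruence at a time:
  Start: x ≡ 1 (mod 3).
  Combine with x ≡ 18 (mod 19); new modulus lcm = 57.
    Write x = 1 + 3·t and substitute into x ≡ 18 (mod 19): 3·t ≡ 18 − 1 = 17 (mod 19).
    The inverse of 3 mod 19 is 13 (since 3·13 = 39 = 2·19 + 1), so t ≡ 13·17 = 221 ≡ 12 (mod 19).
    Then x = 1 + 3·12 = 37, valid modulo lcm(3, 19) = 57: x ≡ 37 (mod 57).
  Combine with x ≡ 1 (mod 5); new modulus lcm = 285.
    Write x = 37 + 57·t and substitute into x ≡ 1 (mod 5): 57·t ≡ 1 − 37 = -36 (mod 5).
    Reduce coefficients mod 5: 2·t ≡ 4 (mod 5).
    The inverse of 2 mod 5 is 3 (since 2·3 = 6 = 1·5 + 1), so t ≡ 3·4 = 12 ≡ 2 (mod 5).
    Then x = 37 + 57·2 = 151, valid modulo lcm(57, 5) = 285: x ≡ 151 (mod 285).
  Combine with x ≡ 2 (mod 8); new modulus lcm = 2280.
    Write x = 151 + 285·t and substitute into x ≡ 2 (mod 8): 285·t ≡ 2 − 151 = -149 (mod 8).
    Reduce coefficients mod 8: 5·t ≡ 3 (mod 8).
    The inverse of 5 mod 8 is 5 (since 5·5 = 25 = 3·8 + 1), so t ≡ 5·3 = 15 ≡ 7 (mod 8).
    Then x = 151 + 285·7 = 2146, valid modulo lcm(285, 8) = 2280: x ≡ 2146 (mod 2280).
Verify against each original: 2146 mod 3 = 1, 2146 mod 19 = 18, 2146 mod 5 = 1, 2146 mod 8 = 2.

x ≡ 2146 (mod 2280).


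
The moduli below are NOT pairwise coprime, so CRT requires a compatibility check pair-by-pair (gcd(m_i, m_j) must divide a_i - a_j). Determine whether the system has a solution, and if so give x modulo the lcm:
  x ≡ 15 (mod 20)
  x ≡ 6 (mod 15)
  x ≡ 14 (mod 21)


Moduli 20, 15, 21 are not pairwise coprime, so CRT works modulo lcm(m_i) when all pairwise compatibility conditions hold.
Pairwise compatibility: gcd(m_i, m_j) must divide a_i - a_j for every pair.
Merge one congruence at a time:
  Start: x ≡ 15 (mod 20).
  Combine with x ≡ 6 (mod 15): gcd(20, 15) = 5, and 6 - 15 = -9 is NOT divisible by 5.
    ⇒ system is inconsistent (no integer solution).

No solution (the system is inconsistent).


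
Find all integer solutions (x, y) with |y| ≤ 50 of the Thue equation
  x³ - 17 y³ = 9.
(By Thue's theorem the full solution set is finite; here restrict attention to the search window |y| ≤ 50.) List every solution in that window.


The equation is x³ - 17y³ = 9. For fixed y, x³ = 17·y³ + 9, so a solution requires the RHS to be a perfect cube.
Strategy: iterate y from -50 to 50, compute RHS = 17·y³ + 9, and check whether it is a (positive or negative) perfect cube.
Check small values of y:
  y = 0: RHS = 9 is not a perfect cube.
  y = 1: RHS = 26 is not a perfect cube.
  y = -1: RHS = -8 = (-2)³ ⇒ x = -2 works.
  y = 2: RHS = 145 is not a perfect cube.
  y = -2: RHS = -127 is not a perfect cube.
  y = 3: RHS = 468 is not a perfect cube.
  y = -3: RHS = -450 is not a perfect cube.
Continuing the search up to |y| = 50 finds no further solutions beyond those listed.
Collected solutions: (-2, -1).

Solutions (with |y| ≤ 50): (-2, -1).


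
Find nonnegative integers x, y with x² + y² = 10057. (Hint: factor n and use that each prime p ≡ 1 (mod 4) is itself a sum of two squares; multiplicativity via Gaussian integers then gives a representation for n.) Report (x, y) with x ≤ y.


Step 1: Factor n = 10057 = 89 · 113.
Step 2: Check the mod-4 condition on each prime factor: 89 ≡ 1 (mod 4), exponent 1; 113 ≡ 1 (mod 4), exponent 1.
All primes ≡ 3 (mod 4) appear to even exponent (or don't appear), so by the two-squares theorem n IS expressible as a sum of two squares.
Step 3: Build a representation. Here n = 89 · 113 is a product of primes ≡ 1 (mod 4). Each prime p ≡ 1 (mod 4) is itself a sum of two squares; find a² by testing p − a² for a perfect square:
  89: 89 − 1² = 88, 89 − 2² = 85, 89 − 3² = 80, 89 − 4² = 73, 89 − 5² = 64 = 8² ⇒ 89 = 5² + 8².
  113: 113 − 1² = 112, 113 − 2² = 109, 113 − 3² = 104, 113 − 4² = 97, 113 − 5² = 88, 113 − 6² = 77, 113 − 7² = 64 = 8² ⇒ 113 = 7² + 8².
  Combine using the Brahmagupta–Fibonacci identity (a² + b²)(c² + d²) = (ac − bd)² + (ad + bc)² = (ac + bd)² + (ad − bc)²:
  89 · 113 = 10057: from (5² + 8²)(7² + 8²), take (5·7 − 8·8, 5·8 + 8·7) = (35 − 64, 40 + 56) = (-29, 96); dropping signs (only squares matter) gives (29, 96); check 29² + 96² = 841 + 9216 = 10057 ✓.
Step 4: Order so x ≤ y and verify: 29² + 96² = 841 + 9216 = 10057 = n. ✓

n = 10057 = 29² + 96² (one valid representation with x ≤ y).


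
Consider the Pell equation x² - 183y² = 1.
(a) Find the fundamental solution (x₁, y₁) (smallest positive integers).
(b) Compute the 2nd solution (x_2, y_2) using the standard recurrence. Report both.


Step 1: Find the fundamental solution (x₁, y₁) of x² - 183y² = 1.
  Expand √183 as a continued fraction. a₀ = ⌊√183⌋ = 13; iterate m_{k+1} = d_k·a_k − m_k, d_{k+1} = (183 − m_{k+1}²)/d_k, a_{k+1} = ⌊(a₀ + m_{k+1})/d_{k+1}⌋ (starting m₀ = 0, d₀ = 1), with convergents p_k = a_k·p_{k-1} + p_{k-2}, q_k = a_k·q_{k-1} + q_{k-2} (p₋₁ = 1, q₋₁ = 0):
  k = 0: a₀ = 13; p₀/q₀ = 13/1; p₀² − 183·q₀² = 169 − 183 = -14.
  k = 1: m = 13, d = 14, a = ⌊(13 + 13)/14⌋ = 1; p/q = (1·13 + 1)/(1·1 + 0) = 14/1; p² − 183·q² = 196 − 183 = 13.
  k = 2: m = 1, d = 13, a = ⌊(13 + 1)/13⌋ = 1; p/q = (1·14 + 13)/(1·1 + 1) = 27/2; p² − 183·q² = 729 − 732 = -3.
  k = 3: m = 12, d = 3, a = ⌊(13 + 12)/3⌋ = 8; p/q = (8·27 + 14)/(8·2 + 1) = 230/17; p² − 183·q² = 52900 − 52887 = 13.
  k = 4: m = 12, d = 13, a = ⌊(13 + 12)/13⌋ = 1; p/q = (1·230 + 27)/(1·17 + 2) = 257/19; p² − 183·q² = 66049 − 66063 = -14.
  k = 5: m = 1, d = 14, a = ⌊(13 + 1)/14⌋ = 1; p/q = (1·257 + 230)/(1·19 + 17) = 487/36; p² − 183·q² = 237169 − 237168 = 1.
  The first convergent with p² − 183·q² = 1 gives the fundamental solution (x₁, y₁) = (487, 36).
Step 2: Apply the recurrence (x_{n+1}, y_{n+1}) = (x₁x_n + 183y₁y_n, x₁y_n + y₁x_n) repeatedly.
  From (x_1, y_1) = (487, 36): x_2 = 487·487 + 183·36·36 = 474337; y_2 = 487·36 + 36·487 = 35064.
Step 3: Verify x_2² - 183·y_2² = 224995589569 - 224995589568 = 1 (should be 1). ✓

(x_1, y_1) = (487, 36); (x_2, y_2) = (474337, 35064).


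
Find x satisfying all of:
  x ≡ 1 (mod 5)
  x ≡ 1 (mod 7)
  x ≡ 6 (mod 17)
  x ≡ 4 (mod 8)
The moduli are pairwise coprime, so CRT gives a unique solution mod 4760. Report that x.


Product of moduli M = 5 · 7 · 17 · 8 = 4760.
Merge one congruence at a time:
  Start: x ≡ 1 (mod 5).
  Combine with x ≡ 1 (mod 7); new modulus lcm = 35.
    Write x = 1 + 5·t and substitute into x ≡ 1 (mod 7): 5·t ≡ 1 − 1 = 0 (mod 7).
    The inverse of 5 mod 7 is 3 (since 5·3 = 15 = 2·7 + 1), so t ≡ 3·0 = 0 ≡ 0 (mod 7).
    Then x = 1 + 5·0 = 1, valid modulo lcm(5, 7) = 35: x ≡ 1 (mod 35).
  Combine with x ≡ 6 (mod 17); new modulus lcm = 595.
    Write x = 1 + 35·t and substitute into x ≡ 6 (mod 17): 35·t ≡ 6 − 1 = 5 (mod 17).
    Reduce coefficients mod 17: 1·t ≡ 5 (mod 17).
    So t ≡ 5 (mod 17).
    Then x = 1 + 35·5 = 176, valid modulo lcm(35, 17) = 595: x ≡ 176 (mod 595).
  Combine with x ≡ 4 (mod 8); new modulus lcm = 4760.
    Write x = 176 + 595·t and substitute into x ≡ 4 (mod 8): 595·t ≡ 4 − 176 = -172 (mod 8).
    Reduce coefficients mod 8: 3·t ≡ 4 (mod 8).
    The inverse of 3 mod 8 is 3 (since 3·3 = 9 = 1·8 + 1), so t ≡ 3·4 = 12 ≡ 4 (mod 8).
    Then x = 176 + 595·4 = 2556, valid modulo lcm(595, 8) = 4760: x ≡ 2556 (mod 4760).
Verify against each original: 2556 mod 5 = 1, 2556 mod 7 = 1, 2556 mod 17 = 6, 2556 mod 8 = 4.

x ≡ 2556 (mod 4760).


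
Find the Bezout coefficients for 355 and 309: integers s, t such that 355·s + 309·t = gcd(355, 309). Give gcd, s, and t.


Euclidean algorithm on (355, 309) — divide until remainder is 0:
  355 = 1 · 309 + 46
  309 = 6 · 46 + 33
  46 = 1 · 33 + 13
  33 = 2 · 13 + 7
  13 = 1 · 7 + 6
  7 = 1 · 6 + 1
  6 = 6 · 1 + 0
gcd(355, 309) = 1.
Track Bezout coefficients alongside the remainders: start with r₀ = 355 = a·1 + b·0 (s = 1, t = 0) and r₁ = 309 = a·0 + b·1 (s = 0, t = 1); each new remainder r_{k+1} = r_{k-1} − q_k·r_k inherits s_{k+1} = s_{k-1} − q_k·s_k, t_{k+1} = t_{k-1} − q_k·t_k, so r_k = a·s_k + b·t_k at every step:
  q = 1: r = 46, s = 1 − 1·0 = 1, t = 0 − 1·1 = -1  (check: 355·1 + 309·(-1) = 46)
  q = 6: r = 33, s = 0 − 6·1 = -6, t = 1 − 6·(-1) = 7  (check: 355·(-6) + 309·7 = 33)
  q = 1: r = 13, s = 1 − 1·(-6) = 7, t = -1 − 1·7 = -8  (check: 355·7 + 309·(-8) = 13)
  q = 2: r = 7, s = -6 − 2·7 = -20, t = 7 − 2·(-8) = 23  (check: 355·(-20) + 309·23 = 7)
  q = 1: r = 6, s = 7 − 1·(-20) = 27, t = -8 − 1·23 = -31  (check: 355·27 + 309·(-31) = 6)
  q = 1: r = 1, s = -20 − 1·27 = -47, t = 23 − 1·(-31) = 54  (check: 355·(-47) + 309·54 = 1)
The row with r = 1 (the gcd) gives the Bezout coefficients s = -47, t = 54.
Result: 355 · (-47) + 309 · (54) = 1.

gcd(355, 309) = 1; s = -47, t = 54 (check: 355·(-47) + 309·54 = 1).


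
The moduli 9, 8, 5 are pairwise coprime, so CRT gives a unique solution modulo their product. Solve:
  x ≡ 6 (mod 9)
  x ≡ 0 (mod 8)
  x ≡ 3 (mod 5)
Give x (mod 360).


Moduli 9, 8, 5 are pairwise coprime; by CRT there is a unique solution modulo M = 9 · 8 · 5 = 360.
Solve pairwise, accumulating the modulus:
  Start with x ≡ 6 (mod 9).
  Combine with x ≡ 0 (mod 8): since gcd(9, 8) = 1, we get a unique residue mod 72.
    Write x = 6 + 9·t and substitute into x ≡ 0 (mod 8): 9·t ≡ 0 − 6 = -6 (mod 8).
    Reduce coefficients mod 8: 1·t ≡ 2 (mod 8).
    So t ≡ 2 (mod 8).
    Then x = 6 + 9·2 = 24, valid modulo lcm(9, 8) = 72: x ≡ 24 (mod 72).
  Combine with x ≡ 3 (mod 5): since gcd(72, 5) = 1, we get a unique residue mod 360.
    Write x = 24 + 72·t and substitute into x ≡ 3 (mod 5): 72·t ≡ 3 − 24 = -21 (mod 5).
    Reduce coefficients mod 5: 2·t ≡ 4 (mod 5).
    The inverse of 2 mod 5 is 3 (since 2·3 = 6 = 1·5 + 1), so t ≡ 3·4 = 12 ≡ 2 (mod 5).
    Then x = 24 + 72·2 = 168, valid modulo lcm(72, 5) = 360: x ≡ 168 (mod 360).
Verify: 168 mod 9 = 6 ✓, 168 mod 8 = 0 ✓, 168 mod 5 = 3 ✓.

x ≡ 168 (mod 360).


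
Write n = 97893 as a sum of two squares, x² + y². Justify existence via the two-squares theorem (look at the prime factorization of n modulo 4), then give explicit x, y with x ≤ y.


Step 1: Factor n = 97893 = 3^2 · 73 · 149.
Step 2: Check the mod-4 condition on each prime factor: 3 ≡ 3 (mod 4), exponent 2 (must be even); 73 ≡ 1 (mod 4), exponent 1; 149 ≡ 1 (mod 4), exponent 1.
All primes ≡ 3 (mod 4) appear to even exponent (or don't appear), so by the two-squares theorem n IS expressible as a sum of two squares.
Step 3: Build a representation. Group n = k² · m with k = 3 and m = 73 · 149 = 10877 (a product of primes ≡ 1 (mod 4)); a representation of m scales to one of n via (k·x)² + (k·y)² = k²(x² + y²). Each prime p ≡ 1 (mod 4) is itself a sum of two squares; find a² by testing p − a² for a perfect square:
  73: 73 − 1² = 72, 73 − 2² = 69, 73 − 3² = 64 = 8² ⇒ 73 = 3² + 8².
  149: 149 − 1² = 148, 149 − 2² = 145, 149 − 3² = 140, 149 − 4² = 133, 149 − 5² = 124, 149 − 6² = 113, 149 − 7² = 100 = 10² ⇒ 149 = 7² + 10².
  Combine using the Brahmagupta–Fibonacci identity (a² + b²)(c² + d²) = (ac − bd)² + (ad + bc)² = (ac + bd)² + (ad − bc)²:
  73 · 149 = 10877: from (3² + 8²)(7² + 10²), take (3·7 − 8·10, 3·10 + 8·7) = (21 − 80, 30 + 56) = (-59, 86); dropping signs (only squares matter) gives (59, 86); check 59² + 86² = 3481 + 7396 = 10877 ✓.
  Scale by k = 3: (3·59, 3·86) = (177, 258).
Step 4: Order so x ≤ y and verify: 177² + 258² = 31329 + 66564 = 97893 = n. ✓

n = 97893 = 177² + 258² (one valid representation with x ≤ y).


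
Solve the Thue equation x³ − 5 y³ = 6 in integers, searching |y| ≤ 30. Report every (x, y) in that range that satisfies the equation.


The equation is x³ - 5y³ = 6. For fixed y, x³ = 5·y³ + 6, so a solution requires the RHS to be a perfect cube.
Strategy: iterate y from -30 to 30, compute RHS = 5·y³ + 6, and check whether it is a (positive or negative) perfect cube.
Check small values of y:
  y = 0: RHS = 6 is not a perfect cube.
  y = 1: RHS = 11 is not a perfect cube.
  y = -1: RHS = 1 = (1)³ ⇒ x = 1 works.
  y = 2: RHS = 46 is not a perfect cube.
  y = -2: RHS = -34 is not a perfect cube.
  y = 3: RHS = 141 is not a perfect cube.
  y = -3: RHS = -129 is not a perfect cube.
Continuing the search up to |y| = 30 finds no further solutions beyond those listed.
Collected solutions: (1, -1).

Solutions (with |y| ≤ 30): (1, -1).


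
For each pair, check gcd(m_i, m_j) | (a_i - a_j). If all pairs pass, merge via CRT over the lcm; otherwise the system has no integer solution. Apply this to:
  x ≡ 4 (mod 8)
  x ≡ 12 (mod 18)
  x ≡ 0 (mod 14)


Moduli 8, 18, 14 are not pairwise coprime, so CRT works modulo lcm(m_i) when all pairwise compatibility conditions hold.
Pairwise compatibility: gcd(m_i, m_j) must divide a_i - a_j for every pair.
Merge one congruence at a time:
  Start: x ≡ 4 (mod 8).
  Combine with x ≡ 12 (mod 18): gcd(8, 18) = 2; 12 - 4 = 8, which IS divisible by 2, so compatible.
    Write x = 4 + 8·t and substitute into x ≡ 12 (mod 18): 8·t ≡ 12 − 4 = 8 (mod 18).
    Divide the congruence (and modulus) by g = 2: 4·t ≡ 4 (mod 9).
    The inverse of 4 mod 9 is 7 (since 4·7 = 28 = 3·9 + 1), so t ≡ 7·4 = 28 ≡ 1 (mod 9).
    Then x = 4 + 8·1 = 12, valid modulo lcm(8, 18) = 72: x ≡ 12 (mod 72).
  Combine with x ≡ 0 (mod 14): gcd(72, 14) = 2; 0 - 12 = -12, which IS divisible by 2, so compatible.
    Write x = 12 + 72·t and substitute into x ≡ 0 (mod 14): 72·t ≡ 0 − 12 = -12 (mod 14).
    Divide the congruence (and modulus) by g = 2: 36·t ≡ -6 (mod 7).
    Reduce coefficients mod 7: 1·t ≡ 1 (mod 7).
    So t ≡ 1 (mod 7).
    Then x = 12 + 72·1 = 84, valid modulo lcm(72, 14) = 504: x ≡ 84 (mod 504).
Verify: 84 mod 8 = 4, 84 mod 18 = 12, 84 mod 14 = 0.

x ≡ 84 (mod 504).


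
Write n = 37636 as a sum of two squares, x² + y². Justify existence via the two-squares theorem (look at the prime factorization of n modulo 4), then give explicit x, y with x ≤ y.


Step 1: Factor n = 37636 = 2^2 · 97^2.
Step 2: Check the mod-4 condition on each prime factor: 2 = 2 (special); 97 ≡ 1 (mod 4), exponent 2.
All primes ≡ 3 (mod 4) appear to even exponent (or don't appear), so by the two-squares theorem n IS expressible as a sum of two squares.
Step 3: Build a representation. Group n = k² · m with k = 2 and m = 97 · 97 = 9409 (a product of primes ≡ 1 (mod 4)); a representation of m scales to one of n via (k·x)² + (k·y)² = k²(x² + y²). Each prime p ≡ 1 (mod 4) is itself a sum of two squares; find a² by testing p − a² for a perfect square:
  97: 97 − 1² = 96, 97 − 2² = 93, 97 − 3² = 88, 97 − 4² = 81 = 9² ⇒ 97 = 4² + 9².
  Combine using the Brahmagupta–Fibonacci identity (a² + b²)(c² + d²) = (ac − bd)² + (ad + bc)² = (ac + bd)² + (ad − bc)²:
  97 · 97 = 9409: from (4² + 9²)(4² + 9²), take (4·4 − 9·9, 4·9 + 9·4) = (16 − 81, 36 + 36) = (-65, 72); dropping signs (only squares matter) gives (65, 72); check 65² + 72² = 4225 + 5184 = 9409 ✓.
  Scale by k = 2: (2·65, 2·72) = (130, 144).
Step 4: Order so x ≤ y and verify: 130² + 144² = 16900 + 20736 = 37636 = n. ✓

n = 37636 = 130² + 144² (one valid representation with x ≤ y).


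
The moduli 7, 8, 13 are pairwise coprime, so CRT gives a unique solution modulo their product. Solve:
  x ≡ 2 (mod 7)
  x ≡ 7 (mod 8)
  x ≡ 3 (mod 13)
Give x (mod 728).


Moduli 7, 8, 13 are pairwise coprime; by CRT there is a unique solution modulo M = 7 · 8 · 13 = 728.
Solve pairwise, accumulating the modulus:
  Start with x ≡ 2 (mod 7).
  Combine with x ≡ 7 (mod 8): since gcd(7, 8) = 1, we get a unique residue mod 56.
    Write x = 2 + 7·t and substitute into x ≡ 7 (mod 8): 7·t ≡ 7 − 2 = 5 (mod 8).
    The inverse of 7 mod 8 is 7 (since 7·7 = 49 = 6·8 + 1), so t ≡ 7·5 = 35 ≡ 3 (mod 8).
    Then x = 2 + 7·3 = 23, valid modulo lcm(7, 8) = 56: x ≡ 23 (mod 56).
  Combine with x ≡ 3 (mod 13): since gcd(56, 13) = 1, we get a unique residue mod 728.
    Write x = 23 + 56·t and substitute into x ≡ 3 (mod 13): 56·t ≡ 3 − 23 = -20 (mod 13).
    Reduce coefficients mod 13: 4·t ≡ 6 (mod 13).
    The inverse of 4 mod 13 is 10 (since 4·10 = 40 = 3·13 + 1), so t ≡ 10·6 = 60 ≡ 8 (mod 13).
    Then x = 23 + 56·8 = 471, valid modulo lcm(56, 13) = 728: x ≡ 471 (mod 728).
Verify: 471 mod 7 = 2 ✓, 471 mod 8 = 7 ✓, 471 mod 13 = 3 ✓.

x ≡ 471 (mod 728).


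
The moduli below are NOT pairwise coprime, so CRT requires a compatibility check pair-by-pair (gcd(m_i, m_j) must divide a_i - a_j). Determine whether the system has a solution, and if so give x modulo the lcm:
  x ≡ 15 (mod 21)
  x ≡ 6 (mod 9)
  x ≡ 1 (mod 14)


Moduli 21, 9, 14 are not pairwise coprime, so CRT works modulo lcm(m_i) when all pairwise compatibility conditions hold.
Pairwise compatibility: gcd(m_i, m_j) must divide a_i - a_j for every pair.
Merge one congruence at a time:
  Start: x ≡ 15 (mod 21).
  Combine with x ≡ 6 (mod 9): gcd(21, 9) = 3; 6 - 15 = -9, which IS divisible by 3, so compatible.
    Write x = 15 + 21·t and substitute into x ≡ 6 (mod 9): 21·t ≡ 6 − 15 = -9 (mod 9).
    Divide the congruence (and modulus) by g = 3: 7·t ≡ -3 (mod 3).
    Reduce coefficients mod 3: 1·t ≡ 0 (mod 3).
    So t ≡ 0 (mod 3).
    Then x = 15 + 21·0 = 15, valid modulo lcm(21, 9) = 63: x ≡ 15 (mod 63).
  Combine with x ≡ 1 (mod 14): gcd(63, 14) = 7; 1 - 15 = -14, which IS divisible by 7, so compatible.
    Write x = 15 + 63·t and substitute into x ≡ 1 (mod 14): 63·t ≡ 1 − 15 = -14 (mod 14).
    Divide the congruence (and modulus) by g = 7: 9·t ≡ -2 (mod 2).
    Reduce coefficients mod 2: 1·t ≡ 0 (mod 2).
    So t ≡ 0 (mod 2).
    Then x = 15 + 63·0 = 15, valid modulo lcm(63, 14) = 126: x ≡ 15 (mod 126).
Verify: 15 mod 21 = 15, 15 mod 9 = 6, 15 mod 14 = 1.

x ≡ 15 (mod 126).


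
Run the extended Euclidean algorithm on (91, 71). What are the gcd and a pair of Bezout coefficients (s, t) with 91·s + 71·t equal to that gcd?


Euclidean algorithm on (91, 71) — divide until remainder is 0:
  91 = 1 · 71 + 20
  71 = 3 · 20 + 11
  20 = 1 · 11 + 9
  11 = 1 · 9 + 2
  9 = 4 · 2 + 1
  2 = 2 · 1 + 0
gcd(91, 71) = 1.
Track Bezout coefficients alongside the remainders: start with r₀ = 91 = a·1 + b·0 (s = 1, t = 0) and r₁ = 71 = a·0 + b·1 (s = 0, t = 1); each new remainder r_{k+1} = r_{k-1} − q_k·r_k inherits s_{k+1} = s_{k-1} − q_k·s_k, t_{k+1} = t_{k-1} − q_k·t_k, so r_k = a·s_k + b·t_k at every step:
  q = 1: r = 20, s = 1 − 1·0 = 1, t = 0 − 1·1 = -1  (check: 91·1 + 71·(-1) = 20)
  q = 3: r = 11, s = 0 − 3·1 = -3, t = 1 − 3·(-1) = 4  (check: 91·(-3) + 71·4 = 11)
  q = 1: r = 9, s = 1 − 1·(-3) = 4, t = -1 − 1·4 = -5  (check: 91·4 + 71·(-5) = 9)
  q = 1: r = 2, s = -3 − 1·4 = -7, t = 4 − 1·(-5) = 9  (check: 91·(-7) + 71·9 = 2)
  q = 4: r = 1, s = 4 − 4·(-7) = 32, t = -5 − 4·9 = -41  (check: 91·32 + 71·(-41) = 1)
The row with r = 1 (the gcd) gives the Bezout coefficients s = 32, t = -41.
Result: 91 · (32) + 71 · (-41) = 1.

gcd(91, 71) = 1; s = 32, t = -41 (check: 91·32 + 71·(-41) = 1).


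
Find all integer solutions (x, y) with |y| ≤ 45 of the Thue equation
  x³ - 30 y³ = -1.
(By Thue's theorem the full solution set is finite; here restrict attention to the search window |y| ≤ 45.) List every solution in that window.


The equation is x³ - 30y³ = -1. For fixed y, x³ = 30·y³ − 1, so a solution requires the RHS to be a perfect cube.
Strategy: iterate y from -45 to 45, compute RHS = 30·y³ − 1, and check whether it is a (positive or negative) perfect cube.
Check small values of y:
  y = 0: RHS = -1 = (-1)³ ⇒ x = -1 works.
  y = 1: RHS = 29 is not a perfect cube.
  y = -1: RHS = -31 is not a perfect cube.
  y = 2: RHS = 239 is not a perfect cube.
  y = -2: RHS = -241 is not a perfect cube.
  y = 3: RHS = 809 is not a perfect cube.
  y = -3: RHS = -811 is not a perfect cube.
Continuing the search up to |y| = 45 finds no further solutions beyond those listed.
Collected solutions: (-1, 0).

Solutions (with |y| ≤ 45): (-1, 0).


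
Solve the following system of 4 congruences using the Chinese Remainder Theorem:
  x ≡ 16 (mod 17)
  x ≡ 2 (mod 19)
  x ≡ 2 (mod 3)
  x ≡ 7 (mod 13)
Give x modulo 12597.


Product of moduli M = 17 · 19 · 3 · 13 = 12597.
Merge one congruence at a time:
  Start: x ≡ 16 (mod 17).
  Combine with x ≡ 2 (mod 19); new modulus lcm = 323.
    Write x = 16 + 17·t and substitute into x ≡ 2 (mod 19): 17·t ≡ 2 − 16 = -14 (mod 19).
    Reduce coefficients mod 19: 17·t ≡ 5 (mod 19).
    The inverse of 17 mod 19 is 9 (since 17·9 = 153 = 8·19 + 1), so t ≡ 9·5 = 45 ≡ 7 (mod 19).
    Then x = 16 + 17·7 = 135, valid modulo lcm(17, 19) = 323: x ≡ 135 (mod 323).
  Combine with x ≡ 2 (mod 3); new modulus lcm = 969.
    Write x = 135 + 323·t and substitute into x ≡ 2 (mod 3): 323·t ≡ 2 − 135 = -133 (mod 3).
    Reduce coefficients mod 3: 2·t ≡ 2 (mod 3).
    The inverse of 2 mod 3 is 2 (since 2·2 = 4 = 1·3 + 1), so t ≡ 2·2 = 4 ≡ 1 (mod 3).
    Then x = 135 + 323·1 = 458, valid modulo lcm(323, 3) = 969: x ≡ 458 (mod 969).
  Combine with x ≡ 7 (mod 13); new modulus lcm = 12597.
    Write x = 458 + 969·t and substitute into x ≡ 7 (mod 13): 969·t ≡ 7 − 458 = -451 (mod 13).
    Reduce coefficients mod 13: 7·t ≡ 4 (mod 13).
    The inverse of 7 mod 13 is 2 (since 7·2 = 14 = 1·13 + 1), so t ≡ 2·4 = 8 ≡ 8 (mod 13).
    Then x = 458 + 969·8 = 8210, valid modulo lcm(969, 13) = 12597: x ≡ 8210 (mod 12597).
Verify against each original: 8210 mod 17 = 16, 8210 mod 19 = 2, 8210 mod 3 = 2, 8210 mod 13 = 7.

x ≡ 8210 (mod 12597).


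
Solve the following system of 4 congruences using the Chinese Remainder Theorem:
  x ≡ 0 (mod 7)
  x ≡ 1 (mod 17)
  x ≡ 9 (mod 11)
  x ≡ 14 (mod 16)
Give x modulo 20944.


Product of moduli M = 7 · 17 · 11 · 16 = 20944.
Merge one congruence at a time:
  Start: x ≡ 0 (mod 7).
  Combine with x ≡ 1 (mod 17); new modulus lcm = 119.
    Write x = 0 + 7·t and substitute into x ≡ 1 (mod 17): 7·t ≡ 1 − 0 = 1 (mod 17).
    The inverse of 7 mod 17 is 5 (since 7·5 = 35 = 2·17 + 1), so t ≡ 5·1 = 5 ≡ 5 (mod 17).
    Then x = 0 + 7·5 = 35, valid modulo lcm(7, 17) = 119: x ≡ 35 (mod 119).
  Combine with x ≡ 9 (mod 11); new modulus lcm = 1309.
    Write x = 35 + 119·t and substitute into x ≡ 9 (mod 11): 119·t ≡ 9 − 35 = -26 (mod 11).
    Reduce coefficients mod 11: 9·t ≡ 7 (mod 11).
    The inverse of 9 mod 11 is 5 (since 9·5 = 45 = 4·11 + 1), so t ≡ 5·7 = 35 ≡ 2 (mod 11).
    Then x = 35 + 119·2 = 273, valid modulo lcm(119, 11) = 1309: x ≡ 273 (mod 1309).
  Combine with x ≡ 14 (mod 16); new modulus lcm = 20944.
    Write x = 273 + 1309·t and substitute into x ≡ 14 (mod 16): 1309·t ≡ 14 − 273 = -259 (mod 16).
    Reduce coefficients mod 16: 13·t ≡ 13 (mod 16).
    The inverse of 13 mod 16 is 5 (since 13·5 = 65 = 4·16 + 1), so t ≡ 5·13 = 65 ≡ 1 (mod 16).
    Then x = 273 + 1309·1 = 1582, valid modulo lcm(1309, 16) = 20944: x ≡ 1582 (mod 20944).
Verify against each original: 1582 mod 7 = 0, 1582 mod 17 = 1, 1582 mod 11 = 9, 1582 mod 16 = 14.

x ≡ 1582 (mod 20944).


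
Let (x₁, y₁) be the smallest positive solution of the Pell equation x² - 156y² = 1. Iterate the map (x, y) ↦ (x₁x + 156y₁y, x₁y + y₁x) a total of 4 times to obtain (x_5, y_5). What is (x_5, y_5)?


Step 1: Find the fundamental solution (x₁, y₁) of x² - 156y² = 1.
  Expand √156 as a continued fraction. a₀ = ⌊√156⌋ = 12; iterate m_{k+1} = d_k·a_k − m_k, d_{k+1} = (156 − m_{k+1}²)/d_k, a_{k+1} = ⌊(a₀ + m_{k+1})/d_{k+1}⌋ (starting m₀ = 0, d₀ = 1), with convergents p_k = a_k·p_{k-1} + p_{k-2}, q_k = a_k·q_{k-1} + q_{k-2} (p₋₁ = 1, q₋₁ = 0):
  k = 0: a₀ = 12; p₀/q₀ = 12/1; p₀² − 156·q₀² = 144 − 156 = -12.
  k = 1: m = 12, d = 12, a = ⌊(12 + 12)/12⌋ = 2; p/q = (2·12 + 1)/(2·1 + 0) = 25/2; p² − 156·q² = 625 − 624 = 1.
  The first convergent with p² − 156·q² = 1 gives the fundamental solution (x₁, y₁) = (25, 2).
Step 2: Apply the recurrence (x_{n+1}, y_{n+1}) = (x₁x_n + 156y₁y_n, x₁y_n + y₁x_n) repeatedly.
  From (x_1, y_1) = (25, 2): x_2 = 25·25 + 156·2·2 = 1249; y_2 = 25·2 + 2·25 = 100.
  From (x_2, y_2) = (1249, 100): x_3 = 25·1249 + 156·2·100 = 62425; y_3 = 25·100 + 2·1249 = 4998.
  From (x_3, y_3) = (62425, 4998): x_4 = 25·62425 + 156·2·4998 = 3120001; y_4 = 25·4998 + 2·62425 = 249800.
  From (x_4, y_4) = (3120001, 249800): x_5 = 25·3120001 + 156·2·249800 = 155937625; y_5 = 25·249800 + 2·3120001 = 12485002.
Step 3: Verify x_5² - 156·y_5² = 24316542890640625 - 24316542890640624 = 1 (should be 1). ✓

(x_1, y_1) = (25, 2); (x_5, y_5) = (155937625, 12485002).


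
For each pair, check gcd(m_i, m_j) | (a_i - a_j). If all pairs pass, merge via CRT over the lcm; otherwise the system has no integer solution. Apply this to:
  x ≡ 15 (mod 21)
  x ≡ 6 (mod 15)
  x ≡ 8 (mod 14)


Moduli 21, 15, 14 are not pairwise coprime, so CRT works modulo lcm(m_i) when all pairwise compatibility conditions hold.
Pairwise compatibility: gcd(m_i, m_j) must divide a_i - a_j for every pair.
Merge one congruence at a time:
  Start: x ≡ 15 (mod 21).
  Combine with x ≡ 6 (mod 15): gcd(21, 15) = 3; 6 - 15 = -9, which IS divisible by 3, so compatible.
    Write x = 15 + 21·t and substitute into x ≡ 6 (mod 15): 21·t ≡ 6 − 15 = -9 (mod 15).
    Divide the congruence (and modulus) by g = 3: 7·t ≡ -3 (mod 5).
    Reduce coefficients mod 5: 2·t ≡ 2 (mod 5).
    The inverse of 2 mod 5 is 3 (since 2·3 = 6 = 1·5 + 1), so t ≡ 3·2 = 6 ≡ 1 (mod 5).
    Then x = 15 + 21·1 = 36, valid modulo lcm(21, 15) = 105: x ≡ 36 (mod 105).
  Combine with x ≡ 8 (mod 14): gcd(105, 14) = 7; 8 - 36 = -28, which IS divisible by 7, so compatible.
    Write x = 36 + 105·t and substitute into x ≡ 8 (mod 14): 105·t ≡ 8 − 36 = -28 (mod 14).
    Divide the congruence (and modulus) by g = 7: 15·t ≡ -4 (mod 2).
    Reduce coefficients mod 2: 1·t ≡ 0 (mod 2).
    So t ≡ 0 (mod 2).
    Then x = 36 + 105·0 = 36, valid modulo lcm(105, 14) = 210: x ≡ 36 (mod 210).
Verify: 36 mod 21 = 15, 36 mod 15 = 6, 36 mod 14 = 8.

x ≡ 36 (mod 210).


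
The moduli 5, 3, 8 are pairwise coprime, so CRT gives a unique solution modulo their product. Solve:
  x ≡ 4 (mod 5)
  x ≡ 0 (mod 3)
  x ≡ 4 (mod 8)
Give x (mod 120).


Moduli 5, 3, 8 are pairwise coprime; by CRT there is a unique solution modulo M = 5 · 3 · 8 = 120.
Solve pairwise, accumulating the modulus:
  Start with x ≡ 4 (mod 5).
  Combine with x ≡ 0 (mod 3): since gcd(5, 3) = 1, we get a unique residue mod 15.
    Write x = 4 + 5·t and substitute into x ≡ 0 (mod 3): 5·t ≡ 0 − 4 = -4 (mod 3).
    Reduce coefficients mod 3: 2·t ≡ 2 (mod 3).
    The inverse of 2 mod 3 is 2 (since 2·2 = 4 = 1·3 + 1), so t ≡ 2·2 = 4 ≡ 1 (mod 3).
    Then x = 4 + 5·1 = 9, valid modulo lcm(5, 3) = 15: x ≡ 9 (mod 15).
  Combine with x ≡ 4 (mod 8): since gcd(15, 8) = 1, we get a unique residue mod 120.
    Write x = 9 + 15·t and substitute into x ≡ 4 (mod 8): 15·t ≡ 4 − 9 = -5 (mod 8).
    Reduce coefficients mod 8: 7·t ≡ 3 (mod 8).
    The inverse of 7 mod 8 is 7 (since 7·7 = 49 = 6·8 + 1), so t ≡ 7·3 = 21 ≡ 5 (mod 8).
    Then x = 9 + 15·5 = 84, valid modulo lcm(15, 8) = 120: x ≡ 84 (mod 120).
Verify: 84 mod 5 = 4 ✓, 84 mod 3 = 0 ✓, 84 mod 8 = 4 ✓.

x ≡ 84 (mod 120).


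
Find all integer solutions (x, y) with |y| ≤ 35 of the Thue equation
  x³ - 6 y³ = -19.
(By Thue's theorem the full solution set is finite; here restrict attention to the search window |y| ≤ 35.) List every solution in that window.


The equation is x³ - 6y³ = -19. For fixed y, x³ = 6·y³ − 19, so a solution requires the RHS to be a perfect cube.
Strategy: iterate y from -35 to 35, compute RHS = 6·y³ − 19, and check whether it is a (positive or negative) perfect cube.
Check small values of y:
  y = 0: RHS = -19 is not a perfect cube.
  y = 1: RHS = -13 is not a perfect cube.
  y = -1: RHS = -25 is not a perfect cube.
  y = 2: RHS = 29 is not a perfect cube.
  y = -2: RHS = -67 is not a perfect cube.
  y = 3: RHS = 143 is not a perfect cube.
  y = -3: RHS = -181 is not a perfect cube.
Continuing the search up to |y| = 35 finds no solutions either.
No (x, y) in the scanned range satisfies the equation.

No integer solutions with |y| ≤ 35.


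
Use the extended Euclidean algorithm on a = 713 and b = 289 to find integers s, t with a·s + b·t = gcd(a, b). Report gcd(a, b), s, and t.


Euclidean algorithm on (713, 289) — divide until remainder is 0:
  713 = 2 · 289 + 135
  289 = 2 · 135 + 19
  135 = 7 · 19 + 2
  19 = 9 · 2 + 1
  2 = 2 · 1 + 0
gcd(713, 289) = 1.
Track Bezout coefficients alongside the remainders: start with r₀ = 713 = a·1 + b·0 (s = 1, t = 0) and r₁ = 289 = a·0 + b·1 (s = 0, t = 1); each new remainder r_{k+1} = r_{k-1} − q_k·r_k inherits s_{k+1} = s_{k-1} − q_k·s_k, t_{k+1} = t_{k-1} − q_k·t_k, so r_k = a·s_k + b·t_k at every step:
  q = 2: r = 135, s = 1 − 2·0 = 1, t = 0 − 2·1 = -2  (check: 713·1 + 289·(-2) = 135)
  q = 2: r = 19, s = 0 − 2·1 = -2, t = 1 − 2·(-2) = 5  (check: 713·(-2) + 289·5 = 19)
  q = 7: r = 2, s = 1 − 7·(-2) = 15, t = -2 − 7·5 = -37  (check: 713·15 + 289·(-37) = 2)
  q = 9: r = 1, s = -2 − 9·15 = -137, t = 5 − 9·(-37) = 338  (check: 713·(-137) + 289·338 = 1)
The row with r = 1 (the gcd) gives the Bezout coefficients s = -137, t = 338.
Result: 713 · (-137) + 289 · (338) = 1.

gcd(713, 289) = 1; s = -137, t = 338 (check: 713·(-137) + 289·338 = 1).


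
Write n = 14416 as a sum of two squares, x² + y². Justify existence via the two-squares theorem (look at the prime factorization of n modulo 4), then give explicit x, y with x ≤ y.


Step 1: Factor n = 14416 = 2^4 · 17 · 53.
Step 2: Check the mod-4 condition on each prime factor: 2 = 2 (special); 17 ≡ 1 (mod 4), exponent 1; 53 ≡ 1 (mod 4), exponent 1.
All primes ≡ 3 (mod 4) appear to even exponent (or don't appear), so by the two-squares theorem n IS expressible as a sum of two squares.
Step 3: Build a representation. Group n = k² · m with k = 4 and m = 17 · 53 = 901 (a product of primes ≡ 1 (mod 4)); a representation of m scales to one of n via (k·x)² + (k·y)² = k²(x² + y²). Each prime p ≡ 1 (mod 4) is itself a sum of two squares; find a² by testing p − a² for a perfect square:
  17: 17 − 1² = 16 = 4² ⇒ 17 = 1² + 4².
  53: 53 − 1² = 52, 53 − 2² = 49 = 7² ⇒ 53 = 2² + 7².
  Combine using the Brahmagupta–Fibonacci identity (a² + b²)(c² + d²) = (ac − bd)² + (ad + bc)² = (ac + bd)² + (ad − bc)²:
  17 · 53 = 901: from (1² + 4²)(2² + 7²), take (1·2 − 4·7, 1·7 + 4·2) = (2 − 28, 7 + 8) = (-26, 15); dropping signs (only squares matter) gives (26, 15); check 26² + 15² = 676 + 225 = 901 ✓.
  Scale by k = 4: (4·26, 4·15) = (104, 60).
Step 4: Order so x ≤ y and verify: 60² + 104² = 3600 + 10816 = 14416 = n. ✓

n = 14416 = 60² + 104² (one valid representation with x ≤ y).


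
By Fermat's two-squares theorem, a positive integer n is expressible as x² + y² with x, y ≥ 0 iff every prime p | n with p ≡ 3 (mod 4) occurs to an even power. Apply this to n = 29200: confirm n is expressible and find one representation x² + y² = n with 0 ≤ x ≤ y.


Step 1: Factor n = 29200 = 2^4 · 5^2 · 73.
Step 2: Check the mod-4 condition on each prime factor: 2 = 2 (special); 5 ≡ 1 (mod 4), exponent 2; 73 ≡ 1 (mod 4), exponent 1.
All primes ≡ 3 (mod 4) appear to even exponent (or don't appear), so by the two-squares theorem n IS expressible as a sum of two squares.
Step 3: Build a representation. Group n = k² · m with k = 4 and m = 5 · 5 · 73 = 1825 (a product of primes ≡ 1 (mod 4)); a representation of m scales to one of n via (k·x)² + (k·y)² = k²(x² + y²). Each prime p ≡ 1 (mod 4) is itself a sum of two squares; find a² by testing p − a² for a perfect square:
  5: 5 − 1² = 4 = 2² ⇒ 5 = 1² + 2².
  73: 73 − 1² = 72, 73 − 2² = 69, 73 − 3² = 64 = 8² ⇒ 73 = 3² + 8².
  Combine using the Brahmagupta–Fibonacci identity (a² + b²)(c² + d²) = (ac − bd)² + (ad + bc)² = (ac + bd)² + (ad − bc)²:
  5 · 5 = 25: from (1² + 2²)(1² + 2²), take (1·1 − 2·2, 1·2 + 2·1) = (1 − 4, 2 + 2) = (-3, 4); dropping signs (only squares matter) gives (3, 4); check 3² + 4² = 9 + 16 = 25 ✓.
  25 · 73 = 1825: from (3² + 4²)(3² + 8²), take (3·3 − 4·8, 3·8 + 4·3) = (9 − 32, 24 + 12) = (-23, 36); dropping signs (only squares matter) gives (23, 36); check 23² + 36² = 529 + 1296 = 1825 ✓.
  Scale by k = 4: (4·23, 4·36) = (92, 144).
Step 4: Order so x ≤ y and verify: 92² + 144² = 8464 + 20736 = 29200 = n. ✓

n = 29200 = 92² + 144² (one valid representation with x ≤ y).


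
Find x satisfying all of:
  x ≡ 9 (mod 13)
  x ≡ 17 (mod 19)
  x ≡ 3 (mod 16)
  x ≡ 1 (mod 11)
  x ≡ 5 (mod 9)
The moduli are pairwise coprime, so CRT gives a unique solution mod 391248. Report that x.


Product of moduli M = 13 · 19 · 16 · 11 · 9 = 391248.
Merge one congruence at a time:
  Start: x ≡ 9 (mod 13).
  Combine with x ≡ 17 (mod 19); new modulus lcm = 247.
    Write x = 9 + 13·t and substitute into x ≡ 17 (mod 19): 13·t ≡ 17 − 9 = 8 (mod 19).
    The inverse of 13 mod 19 is 3 (since 13·3 = 39 = 2·19 + 1), so t ≡ 3·8 = 24 ≡ 5 (mod 19).
    Then x = 9 + 13·5 = 74, valid modulo lcm(13, 19) = 247: x ≡ 74 (mod 247).
  Combine with x ≡ 3 (mod 16); new modulus lcm = 3952.
    Write x = 74 + 247·t and substitute into x ≡ 3 (mod 16): 247·t ≡ 3 − 74 = -71 (mod 16).
    Reduce coefficients mod 16: 7·t ≡ 9 (mod 16).
    The inverse of 7 mod 16 is 7 (since 7·7 = 49 = 3·16 + 1), so t ≡ 7·9 = 63 ≡ 15 (mod 16).
    Then x = 74 + 247·15 = 3779, valid modulo lcm(247, 16) = 3952: x ≡ 3779 (mod 3952).
  Combine with x ≡ 1 (mod 11); new modulus lcm = 43472.
    Write x = 3779 + 3952·t and substitute into x ≡ 1 (mod 11): 3952·t ≡ 1 − 3779 = -3778 (mod 11).
    Reduce coefficients mod 11: 3·t ≡ 6 (mod 11).
    The inverse of 3 mod 11 is 4 (since 3·4 = 12 = 1·11 + 1), so t ≡ 4·6 = 24 ≡ 2 (mod 11).
    Then x = 3779 + 3952·2 = 11683, valid modulo lcm(3952, 11) = 43472: x ≡ 11683 (mod 43472).
  Combine with x ≡ 5 (mod 9); new modulus lcm = 391248.
    Write x = 11683 + 43472·t and substitute into x ≡ 5 (mod 9): 43472·t ≡ 5 − 11683 = -11678 (mod 9).
    Reduce coefficients mod 9: 2·t ≡ 4 (mod 9).
    The inverse of 2 mod 9 is 5 (since 2·5 = 10 = 1·9 + 1), so t ≡ 5·4 = 20 ≡ 2 (mod 9).
    Then x = 11683 + 43472·2 = 98627, valid modulo lcm(43472, 9) = 391248: x ≡ 98627 (mod 391248).
Verify against each original: 98627 mod 13 = 9, 98627 mod 19 = 17, 98627 mod 16 = 3, 98627 mod 11 = 1, 98627 mod 9 = 5.

x ≡ 98627 (mod 391248).
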